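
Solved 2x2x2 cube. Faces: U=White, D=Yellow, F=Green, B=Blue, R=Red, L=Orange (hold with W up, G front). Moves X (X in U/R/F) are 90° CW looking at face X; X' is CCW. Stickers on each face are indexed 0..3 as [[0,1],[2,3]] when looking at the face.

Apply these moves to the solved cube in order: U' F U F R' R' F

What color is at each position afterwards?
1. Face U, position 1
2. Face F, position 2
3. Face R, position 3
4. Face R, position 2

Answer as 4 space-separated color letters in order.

Answer: R B B Y

Derivation:
After move 1 (U'): U=WWWW F=OOGG R=GGRR B=RRBB L=BBOO
After move 2 (F): F=GOGO U=WWOB R=WGWR D=RGYY L=BYOY
After move 3 (U): U=OWBW F=WGGO R=RRWR B=BYBB L=GOOY
After move 4 (F): F=GWOG U=OWYO R=BRWR D=WRYY L=GROG
After move 5 (R'): R=RRBW U=OBYB F=GWOO D=WWYG B=YYRB
After move 6 (R'): R=RWRB U=ORYY F=GBOB D=WWYO B=GYWB
After move 7 (F): F=OGBB U=ORGR R=YWYB D=RRYO L=GWOW
Query 1: U[1] = R
Query 2: F[2] = B
Query 3: R[3] = B
Query 4: R[2] = Y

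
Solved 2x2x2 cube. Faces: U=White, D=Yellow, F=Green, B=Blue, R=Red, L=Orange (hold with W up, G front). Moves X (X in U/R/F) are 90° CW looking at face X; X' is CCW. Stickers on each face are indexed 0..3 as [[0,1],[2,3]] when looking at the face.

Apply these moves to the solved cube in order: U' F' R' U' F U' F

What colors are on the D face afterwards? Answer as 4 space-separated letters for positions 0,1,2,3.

Answer: G O Y G

Derivation:
After move 1 (U'): U=WWWW F=OOGG R=GGRR B=RRBB L=BBOO
After move 2 (F'): F=OGOG U=WWGR R=YGYR D=BOYY L=BWOW
After move 3 (R'): R=GRYY U=WBGR F=OWOR D=BGYG B=YROB
After move 4 (U'): U=BRWG F=BWOR R=OWYY B=GROB L=YROW
After move 5 (F): F=OBRW U=BRWR R=WWGY D=YOYG L=YBOG
After move 6 (U'): U=RRBW F=YBRW R=OBGY B=WWOB L=GROG
After move 7 (F): F=RYWB U=RRGR R=BBWY D=GOYG L=GYOO
Query: D face = GOYG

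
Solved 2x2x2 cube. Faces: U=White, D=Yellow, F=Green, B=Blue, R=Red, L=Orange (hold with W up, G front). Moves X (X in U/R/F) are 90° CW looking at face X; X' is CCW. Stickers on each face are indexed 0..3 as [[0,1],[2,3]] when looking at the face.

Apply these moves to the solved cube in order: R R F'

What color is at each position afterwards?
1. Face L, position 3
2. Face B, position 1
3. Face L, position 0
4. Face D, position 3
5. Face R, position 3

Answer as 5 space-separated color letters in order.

Answer: W B O W R

Derivation:
After move 1 (R): R=RRRR U=WGWG F=GYGY D=YBYB B=WBWB
After move 2 (R): R=RRRR U=WYWY F=GBGB D=YWYW B=GBGB
After move 3 (F'): F=BBGG U=WYRR R=WRYR D=OOYW L=OYOW
Query 1: L[3] = W
Query 2: B[1] = B
Query 3: L[0] = O
Query 4: D[3] = W
Query 5: R[3] = R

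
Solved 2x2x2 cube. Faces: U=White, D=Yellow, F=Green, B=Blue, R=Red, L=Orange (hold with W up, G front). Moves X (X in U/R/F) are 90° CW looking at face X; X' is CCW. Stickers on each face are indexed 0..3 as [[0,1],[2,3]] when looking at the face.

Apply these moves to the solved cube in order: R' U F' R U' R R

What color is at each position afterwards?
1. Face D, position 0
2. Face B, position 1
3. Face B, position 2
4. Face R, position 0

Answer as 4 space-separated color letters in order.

After move 1 (R'): R=RRRR U=WBWB F=GWGW D=YGYG B=YBYB
After move 2 (U): U=WWBB F=RRGW R=YBRR B=OOYB L=GWOO
After move 3 (F'): F=RWRG U=WWYR R=GBYR D=WOYG L=GBOB
After move 4 (R): R=YGRB U=WWYG F=RORG D=WYYO B=ROWB
After move 5 (U'): U=WGWY F=GBRG R=RORB B=YGWB L=ROOB
After move 6 (R): R=RRBO U=WBWG F=GYRO D=WWYY B=YGGB
After move 7 (R): R=BROR U=WYWO F=GWRY D=WGYY B=GGBB
Query 1: D[0] = W
Query 2: B[1] = G
Query 3: B[2] = B
Query 4: R[0] = B

Answer: W G B B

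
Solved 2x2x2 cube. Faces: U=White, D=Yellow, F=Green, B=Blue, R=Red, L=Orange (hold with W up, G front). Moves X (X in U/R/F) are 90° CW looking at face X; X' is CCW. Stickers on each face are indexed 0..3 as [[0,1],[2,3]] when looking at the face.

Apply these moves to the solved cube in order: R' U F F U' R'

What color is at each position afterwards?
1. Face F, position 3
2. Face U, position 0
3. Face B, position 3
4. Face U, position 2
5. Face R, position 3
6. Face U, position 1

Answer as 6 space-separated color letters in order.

Answer: G W B W W Y

Derivation:
After move 1 (R'): R=RRRR U=WBWB F=GWGW D=YGYG B=YBYB
After move 2 (U): U=WWBB F=RRGW R=YBRR B=OOYB L=GWOO
After move 3 (F): F=GRWR U=WWOW R=BBBR D=RYYG L=GYOG
After move 4 (F): F=WGRR U=WWGY R=OBWR D=BBYG L=GROY
After move 5 (U'): U=WYWG F=GRRR R=WGWR B=OBYB L=OOOY
After move 6 (R'): R=GRWW U=WYWO F=GYRG D=BRYR B=GBBB
Query 1: F[3] = G
Query 2: U[0] = W
Query 3: B[3] = B
Query 4: U[2] = W
Query 5: R[3] = W
Query 6: U[1] = Y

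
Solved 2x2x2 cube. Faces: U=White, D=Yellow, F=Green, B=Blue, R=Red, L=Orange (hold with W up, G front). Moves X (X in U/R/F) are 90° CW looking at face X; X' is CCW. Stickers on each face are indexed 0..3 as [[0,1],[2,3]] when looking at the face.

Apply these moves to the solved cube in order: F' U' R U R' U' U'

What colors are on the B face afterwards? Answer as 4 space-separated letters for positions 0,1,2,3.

Answer: Y W B B

Derivation:
After move 1 (F'): F=GGGG U=WWRR R=YRYR D=OOYY L=OWOW
After move 2 (U'): U=WRWR F=OWGG R=GGYR B=YRBB L=BBOW
After move 3 (R): R=YGRG U=WWWG F=OOGY D=OBYY B=RRRB
After move 4 (U): U=WWGW F=YGGY R=RRRG B=BBRB L=OOOW
After move 5 (R'): R=RGRR U=WRGB F=YWGW D=OGYY B=YBBB
After move 6 (U'): U=RBWG F=OOGW R=YWRR B=RGBB L=YBOW
After move 7 (U'): U=BGRW F=YBGW R=OORR B=YWBB L=RGOW
Query: B face = YWBB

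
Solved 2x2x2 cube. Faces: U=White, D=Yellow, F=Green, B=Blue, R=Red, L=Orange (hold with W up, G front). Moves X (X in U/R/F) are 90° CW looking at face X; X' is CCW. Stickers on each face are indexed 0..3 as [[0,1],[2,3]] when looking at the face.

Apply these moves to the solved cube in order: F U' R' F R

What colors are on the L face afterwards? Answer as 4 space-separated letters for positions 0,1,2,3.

After move 1 (F): F=GGGG U=WWOO R=WRWR D=RRYY L=OYOY
After move 2 (U'): U=WOWO F=OYGG R=GGWR B=WRBB L=BBOY
After move 3 (R'): R=GRGW U=WBWW F=OOGO D=RYYG B=YRRB
After move 4 (F): F=GOOO U=WBYB R=WRWW D=GGYG L=BROY
After move 5 (R): R=WWWR U=WOYO F=GGOG D=GRYY B=BRBB
Query: L face = BROY

Answer: B R O Y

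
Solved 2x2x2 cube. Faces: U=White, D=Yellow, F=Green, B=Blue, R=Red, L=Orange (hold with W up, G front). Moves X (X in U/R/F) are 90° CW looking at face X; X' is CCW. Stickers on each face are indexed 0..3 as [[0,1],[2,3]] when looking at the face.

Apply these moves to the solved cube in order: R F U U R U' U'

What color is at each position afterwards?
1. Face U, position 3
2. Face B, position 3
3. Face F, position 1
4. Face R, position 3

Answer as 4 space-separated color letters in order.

Answer: O B G Y

Derivation:
After move 1 (R): R=RRRR U=WGWG F=GYGY D=YBYB B=WBWB
After move 2 (F): F=GGYY U=WGOO R=WRGR D=RRYB L=OYOB
After move 3 (U): U=OWOG F=WRYY R=WBGR B=OYWB L=GGOB
After move 4 (U): U=OOGW F=WBYY R=OYGR B=GGWB L=WROB
After move 5 (R): R=GORY U=OBGY F=WRYB D=RWYG B=WGOB
After move 6 (U'): U=BYOG F=WRYB R=WRRY B=GOOB L=WGOB
After move 7 (U'): U=YGBO F=WGYB R=WRRY B=WROB L=GOOB
Query 1: U[3] = O
Query 2: B[3] = B
Query 3: F[1] = G
Query 4: R[3] = Y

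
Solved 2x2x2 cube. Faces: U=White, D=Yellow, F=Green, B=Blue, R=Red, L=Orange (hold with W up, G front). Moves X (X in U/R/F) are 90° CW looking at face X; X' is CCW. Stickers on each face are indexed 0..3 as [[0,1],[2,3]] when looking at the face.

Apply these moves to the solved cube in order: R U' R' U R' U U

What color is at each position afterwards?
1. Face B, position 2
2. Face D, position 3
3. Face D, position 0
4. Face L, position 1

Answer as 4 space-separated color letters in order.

After move 1 (R): R=RRRR U=WGWG F=GYGY D=YBYB B=WBWB
After move 2 (U'): U=GGWW F=OOGY R=GYRR B=RRWB L=WBOO
After move 3 (R'): R=YRGR U=GWWR F=OGGW D=YOYY B=BRBB
After move 4 (U): U=WGRW F=YRGW R=BRGR B=WBBB L=OGOO
After move 5 (R'): R=RRBG U=WBRW F=YGGW D=YRYW B=YBOB
After move 6 (U): U=RWWB F=RRGW R=YBBG B=OGOB L=YGOO
After move 7 (U): U=WRBW F=YBGW R=OGBG B=YGOB L=RROO
Query 1: B[2] = O
Query 2: D[3] = W
Query 3: D[0] = Y
Query 4: L[1] = R

Answer: O W Y R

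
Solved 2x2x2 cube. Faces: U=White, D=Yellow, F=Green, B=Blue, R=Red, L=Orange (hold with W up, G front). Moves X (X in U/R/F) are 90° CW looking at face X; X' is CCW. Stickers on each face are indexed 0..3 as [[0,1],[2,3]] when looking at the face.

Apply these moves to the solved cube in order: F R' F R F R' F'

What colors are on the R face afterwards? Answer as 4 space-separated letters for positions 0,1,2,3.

After move 1 (F): F=GGGG U=WWOO R=WRWR D=RRYY L=OYOY
After move 2 (R'): R=RRWW U=WBOB F=GWGO D=RGYG B=YBRB
After move 3 (F): F=GGOW U=WBYY R=ORBW D=WRYG L=OROG
After move 4 (R): R=BOWR U=WGYW F=GROG D=WRYY B=YBBB
After move 5 (F): F=OGGR U=WGGR R=YOWR D=WBYY L=OWOR
After move 6 (R'): R=ORYW U=WBGY F=OGGR D=WGYR B=YBBB
After move 7 (F'): F=GROG U=WBOY R=GRWW D=WRYR L=OYOG
Query: R face = GRWW

Answer: G R W W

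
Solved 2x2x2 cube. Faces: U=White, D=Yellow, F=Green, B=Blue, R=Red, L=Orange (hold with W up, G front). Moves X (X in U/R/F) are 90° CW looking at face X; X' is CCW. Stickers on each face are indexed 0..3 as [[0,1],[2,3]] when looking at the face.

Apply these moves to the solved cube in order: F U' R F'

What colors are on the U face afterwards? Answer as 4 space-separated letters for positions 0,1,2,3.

After move 1 (F): F=GGGG U=WWOO R=WRWR D=RRYY L=OYOY
After move 2 (U'): U=WOWO F=OYGG R=GGWR B=WRBB L=BBOY
After move 3 (R): R=WGRG U=WYWG F=ORGY D=RBYW B=OROB
After move 4 (F'): F=RYOG U=WYWR R=BGRG D=BYYW L=BGOW
Query: U face = WYWR

Answer: W Y W R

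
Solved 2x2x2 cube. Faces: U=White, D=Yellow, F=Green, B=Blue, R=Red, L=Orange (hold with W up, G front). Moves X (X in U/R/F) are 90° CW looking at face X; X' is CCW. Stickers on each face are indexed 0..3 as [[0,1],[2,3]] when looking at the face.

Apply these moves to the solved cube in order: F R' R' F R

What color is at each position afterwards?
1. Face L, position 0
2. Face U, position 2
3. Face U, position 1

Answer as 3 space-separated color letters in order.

Answer: O Y G

Derivation:
After move 1 (F): F=GGGG U=WWOO R=WRWR D=RRYY L=OYOY
After move 2 (R'): R=RRWW U=WBOB F=GWGO D=RGYG B=YBRB
After move 3 (R'): R=RWRW U=WROY F=GBGB D=RWYO B=GBGB
After move 4 (F): F=GGBB U=WRYY R=OWYW D=RRYO L=OROW
After move 5 (R): R=YOWW U=WGYB F=GRBO D=RGYG B=YBRB
Query 1: L[0] = O
Query 2: U[2] = Y
Query 3: U[1] = G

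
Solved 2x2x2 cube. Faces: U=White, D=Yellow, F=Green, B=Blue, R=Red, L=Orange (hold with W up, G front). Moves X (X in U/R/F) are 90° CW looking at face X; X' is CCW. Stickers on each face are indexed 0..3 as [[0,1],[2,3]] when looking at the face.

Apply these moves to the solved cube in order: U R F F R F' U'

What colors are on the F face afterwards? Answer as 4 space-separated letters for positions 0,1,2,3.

After move 1 (U): U=WWWW F=RRGG R=BBRR B=OOBB L=GGOO
After move 2 (R): R=RBRB U=WRWG F=RYGY D=YBYO B=WOWB
After move 3 (F): F=GRYY U=WROG R=WBGB D=RRYO L=GYOB
After move 4 (F): F=YGYR U=WRBY R=OBGB D=GWYO L=GROR
After move 5 (R): R=GOBB U=WGBR F=YWYO D=GWYW B=YORB
After move 6 (F'): F=WOYY U=WGGB R=WOGB D=RRYW L=GROB
After move 7 (U'): U=GBWG F=GRYY R=WOGB B=WORB L=YOOB
Query: F face = GRYY

Answer: G R Y Y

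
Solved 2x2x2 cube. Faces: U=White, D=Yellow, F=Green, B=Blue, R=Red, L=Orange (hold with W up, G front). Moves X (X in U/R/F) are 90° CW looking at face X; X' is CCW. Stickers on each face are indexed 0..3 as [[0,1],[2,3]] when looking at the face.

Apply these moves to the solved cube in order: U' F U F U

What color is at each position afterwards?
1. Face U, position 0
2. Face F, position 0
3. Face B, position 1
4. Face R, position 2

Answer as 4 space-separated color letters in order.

After move 1 (U'): U=WWWW F=OOGG R=GGRR B=RRBB L=BBOO
After move 2 (F): F=GOGO U=WWOB R=WGWR D=RGYY L=BYOY
After move 3 (U): U=OWBW F=WGGO R=RRWR B=BYBB L=GOOY
After move 4 (F): F=GWOG U=OWYO R=BRWR D=WRYY L=GROG
After move 5 (U): U=YOOW F=BROG R=BYWR B=GRBB L=GWOG
Query 1: U[0] = Y
Query 2: F[0] = B
Query 3: B[1] = R
Query 4: R[2] = W

Answer: Y B R W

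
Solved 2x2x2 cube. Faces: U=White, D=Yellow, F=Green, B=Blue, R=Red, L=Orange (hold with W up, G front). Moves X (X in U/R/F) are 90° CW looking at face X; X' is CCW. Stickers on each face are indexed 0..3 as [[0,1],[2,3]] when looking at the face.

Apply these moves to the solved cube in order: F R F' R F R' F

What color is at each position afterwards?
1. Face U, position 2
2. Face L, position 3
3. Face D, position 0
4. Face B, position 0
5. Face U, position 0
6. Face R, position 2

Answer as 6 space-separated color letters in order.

After move 1 (F): F=GGGG U=WWOO R=WRWR D=RRYY L=OYOY
After move 2 (R): R=WWRR U=WGOG F=GRGY D=RBYB B=OBWB
After move 3 (F'): F=RYGG U=WGWR R=BWRR D=YYYB L=OGOO
After move 4 (R): R=RBRW U=WYWG F=RYGB D=YWYO B=RBGB
After move 5 (F): F=GRBY U=WYOG R=WBGW D=RRYO L=OYOW
After move 6 (R'): R=BWWG U=WGOR F=GYBG D=RRYY B=OBRB
After move 7 (F): F=BGGY U=WGWY R=OWRG D=WBYY L=OROR
Query 1: U[2] = W
Query 2: L[3] = R
Query 3: D[0] = W
Query 4: B[0] = O
Query 5: U[0] = W
Query 6: R[2] = R

Answer: W R W O W R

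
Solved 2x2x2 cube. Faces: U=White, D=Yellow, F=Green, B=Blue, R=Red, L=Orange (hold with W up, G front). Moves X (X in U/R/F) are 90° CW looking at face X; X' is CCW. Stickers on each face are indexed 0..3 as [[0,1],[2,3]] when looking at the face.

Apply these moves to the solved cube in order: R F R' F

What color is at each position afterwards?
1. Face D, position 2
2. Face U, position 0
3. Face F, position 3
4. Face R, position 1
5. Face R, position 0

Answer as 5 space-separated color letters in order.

After move 1 (R): R=RRRR U=WGWG F=GYGY D=YBYB B=WBWB
After move 2 (F): F=GGYY U=WGOO R=WRGR D=RRYB L=OYOB
After move 3 (R'): R=RRWG U=WWOW F=GGYO D=RGYY B=BBRB
After move 4 (F): F=YGOG U=WWBY R=ORWG D=WRYY L=OROG
Query 1: D[2] = Y
Query 2: U[0] = W
Query 3: F[3] = G
Query 4: R[1] = R
Query 5: R[0] = O

Answer: Y W G R O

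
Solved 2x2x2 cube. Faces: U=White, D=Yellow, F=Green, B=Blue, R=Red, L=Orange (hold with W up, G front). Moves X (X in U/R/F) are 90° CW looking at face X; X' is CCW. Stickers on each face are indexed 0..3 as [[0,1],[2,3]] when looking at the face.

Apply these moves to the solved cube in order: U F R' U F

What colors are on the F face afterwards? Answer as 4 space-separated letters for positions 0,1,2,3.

After move 1 (U): U=WWWW F=RRGG R=BBRR B=OOBB L=GGOO
After move 2 (F): F=GRGR U=WWOG R=WBWR D=RBYY L=GYOY
After move 3 (R'): R=BRWW U=WBOO F=GWGG D=RRYR B=YOBB
After move 4 (U): U=OWOB F=BRGG R=YOWW B=GYBB L=GWOY
After move 5 (F): F=GBGR U=OWYW R=OOBW D=WYYR L=GROR
Query: F face = GBGR

Answer: G B G R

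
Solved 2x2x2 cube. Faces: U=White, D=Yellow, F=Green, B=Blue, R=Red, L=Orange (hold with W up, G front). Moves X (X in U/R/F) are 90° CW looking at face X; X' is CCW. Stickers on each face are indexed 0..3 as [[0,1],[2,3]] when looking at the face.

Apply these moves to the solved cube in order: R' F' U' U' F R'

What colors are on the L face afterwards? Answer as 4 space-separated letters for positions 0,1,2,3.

After move 1 (R'): R=RRRR U=WBWB F=GWGW D=YGYG B=YBYB
After move 2 (F'): F=WWGG U=WBRR R=GRYR D=OOYG L=OBOW
After move 3 (U'): U=BRWR F=OBGG R=WWYR B=GRYB L=YBOW
After move 4 (U'): U=RRBW F=YBGG R=OBYR B=WWYB L=GROW
After move 5 (F): F=GYGB U=RRWR R=BBWR D=YOYG L=GOOO
After move 6 (R'): R=BRBW U=RYWW F=GRGR D=YYYB B=GWOB
Query: L face = GOOO

Answer: G O O O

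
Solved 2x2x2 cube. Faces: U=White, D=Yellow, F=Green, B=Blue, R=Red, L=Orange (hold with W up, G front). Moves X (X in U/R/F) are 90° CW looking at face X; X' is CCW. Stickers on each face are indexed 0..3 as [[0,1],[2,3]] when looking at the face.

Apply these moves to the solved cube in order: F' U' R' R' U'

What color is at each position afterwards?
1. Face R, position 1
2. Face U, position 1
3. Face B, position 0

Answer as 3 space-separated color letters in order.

After move 1 (F'): F=GGGG U=WWRR R=YRYR D=OOYY L=OWOW
After move 2 (U'): U=WRWR F=OWGG R=GGYR B=YRBB L=BBOW
After move 3 (R'): R=GRGY U=WBWY F=ORGR D=OWYG B=YROB
After move 4 (R'): R=RYGG U=WOWY F=OBGY D=ORYR B=GRWB
After move 5 (U'): U=OYWW F=BBGY R=OBGG B=RYWB L=GROW
Query 1: R[1] = B
Query 2: U[1] = Y
Query 3: B[0] = R

Answer: B Y R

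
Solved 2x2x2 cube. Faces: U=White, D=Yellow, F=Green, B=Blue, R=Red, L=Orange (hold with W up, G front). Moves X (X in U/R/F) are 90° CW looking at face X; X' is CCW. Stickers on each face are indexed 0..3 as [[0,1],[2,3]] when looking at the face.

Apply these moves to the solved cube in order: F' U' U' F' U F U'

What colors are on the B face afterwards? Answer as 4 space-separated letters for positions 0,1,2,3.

Answer: Y G B B

Derivation:
After move 1 (F'): F=GGGG U=WWRR R=YRYR D=OOYY L=OWOW
After move 2 (U'): U=WRWR F=OWGG R=GGYR B=YRBB L=BBOW
After move 3 (U'): U=RRWW F=BBGG R=OWYR B=GGBB L=YROW
After move 4 (F'): F=BGBG U=RROY R=OWOR D=RWYY L=YWOW
After move 5 (U): U=ORYR F=OWBG R=GGOR B=YWBB L=BGOW
After move 6 (F): F=BOGW U=ORWG R=YGRR D=OGYY L=BROW
After move 7 (U'): U=RGOW F=BRGW R=BORR B=YGBB L=YWOW
Query: B face = YGBB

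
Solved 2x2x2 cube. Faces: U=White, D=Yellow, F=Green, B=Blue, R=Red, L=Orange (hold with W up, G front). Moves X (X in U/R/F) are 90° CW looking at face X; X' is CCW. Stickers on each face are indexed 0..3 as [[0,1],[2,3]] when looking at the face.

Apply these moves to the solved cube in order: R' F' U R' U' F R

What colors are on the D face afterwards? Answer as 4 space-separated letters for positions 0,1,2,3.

After move 1 (R'): R=RRRR U=WBWB F=GWGW D=YGYG B=YBYB
After move 2 (F'): F=WWGG U=WBRR R=GRYR D=OOYG L=OBOW
After move 3 (U): U=RWRB F=GRGG R=YBYR B=OBYB L=WWOW
After move 4 (R'): R=BRYY U=RYRO F=GWGB D=ORYG B=GBOB
After move 5 (U'): U=YORR F=WWGB R=GWYY B=BROB L=GBOW
After move 6 (F): F=GWBW U=YOWB R=RWRY D=YGYG L=GOOR
After move 7 (R): R=RRYW U=YWWW F=GGBG D=YOYB B=BROB
Query: D face = YOYB

Answer: Y O Y B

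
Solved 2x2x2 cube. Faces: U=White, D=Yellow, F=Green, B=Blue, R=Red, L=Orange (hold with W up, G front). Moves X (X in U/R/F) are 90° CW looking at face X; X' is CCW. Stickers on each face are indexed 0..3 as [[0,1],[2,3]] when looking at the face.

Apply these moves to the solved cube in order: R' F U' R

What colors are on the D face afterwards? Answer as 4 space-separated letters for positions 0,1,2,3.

After move 1 (R'): R=RRRR U=WBWB F=GWGW D=YGYG B=YBYB
After move 2 (F): F=GGWW U=WBOO R=WRBR D=RRYG L=OYOG
After move 3 (U'): U=BOWO F=OYWW R=GGBR B=WRYB L=YBOG
After move 4 (R): R=BGRG U=BYWW F=ORWG D=RYYW B=OROB
Query: D face = RYYW

Answer: R Y Y W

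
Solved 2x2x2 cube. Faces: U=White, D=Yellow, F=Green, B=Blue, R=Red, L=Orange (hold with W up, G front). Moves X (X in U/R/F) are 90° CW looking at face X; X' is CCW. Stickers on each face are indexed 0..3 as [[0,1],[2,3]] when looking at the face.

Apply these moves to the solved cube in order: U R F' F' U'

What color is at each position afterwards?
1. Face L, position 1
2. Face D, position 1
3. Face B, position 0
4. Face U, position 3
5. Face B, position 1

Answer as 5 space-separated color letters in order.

Answer: O W O B B

Derivation:
After move 1 (U): U=WWWW F=RRGG R=BBRR B=OOBB L=GGOO
After move 2 (R): R=RBRB U=WRWG F=RYGY D=YBYO B=WOWB
After move 3 (F'): F=YYRG U=WRRR R=BBYB D=GOYO L=GGOW
After move 4 (F'): F=YGYR U=WRBY R=OBGB D=GWYO L=GROR
After move 5 (U'): U=RYWB F=GRYR R=YGGB B=OBWB L=WOOR
Query 1: L[1] = O
Query 2: D[1] = W
Query 3: B[0] = O
Query 4: U[3] = B
Query 5: B[1] = B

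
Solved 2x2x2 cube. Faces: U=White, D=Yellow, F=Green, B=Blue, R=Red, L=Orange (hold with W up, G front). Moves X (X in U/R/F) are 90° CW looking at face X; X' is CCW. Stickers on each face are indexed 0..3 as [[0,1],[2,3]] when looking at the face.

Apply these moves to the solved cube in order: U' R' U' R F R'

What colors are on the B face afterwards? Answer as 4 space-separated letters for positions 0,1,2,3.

After move 1 (U'): U=WWWW F=OOGG R=GGRR B=RRBB L=BBOO
After move 2 (R'): R=GRGR U=WBWR F=OWGW D=YOYG B=YRYB
After move 3 (U'): U=BRWW F=BBGW R=OWGR B=GRYB L=YROO
After move 4 (R): R=GORW U=BBWW F=BOGG D=YYYG B=WRRB
After move 5 (F): F=GBGO U=BBOR R=WOWW D=RGYG L=YYOY
After move 6 (R'): R=OWWW U=BROW F=GBGR D=RBYO B=GRGB
Query: B face = GRGB

Answer: G R G B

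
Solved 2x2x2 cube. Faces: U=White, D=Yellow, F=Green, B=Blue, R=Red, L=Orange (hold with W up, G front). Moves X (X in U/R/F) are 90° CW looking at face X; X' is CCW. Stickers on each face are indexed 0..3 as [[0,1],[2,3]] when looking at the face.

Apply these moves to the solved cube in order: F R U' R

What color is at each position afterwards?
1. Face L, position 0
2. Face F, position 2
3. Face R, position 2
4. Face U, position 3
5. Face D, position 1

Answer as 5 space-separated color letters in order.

Answer: O G R Y W

Derivation:
After move 1 (F): F=GGGG U=WWOO R=WRWR D=RRYY L=OYOY
After move 2 (R): R=WWRR U=WGOG F=GRGY D=RBYB B=OBWB
After move 3 (U'): U=GGWO F=OYGY R=GRRR B=WWWB L=OBOY
After move 4 (R): R=RGRR U=GYWY F=OBGB D=RWYW B=OWGB
Query 1: L[0] = O
Query 2: F[2] = G
Query 3: R[2] = R
Query 4: U[3] = Y
Query 5: D[1] = W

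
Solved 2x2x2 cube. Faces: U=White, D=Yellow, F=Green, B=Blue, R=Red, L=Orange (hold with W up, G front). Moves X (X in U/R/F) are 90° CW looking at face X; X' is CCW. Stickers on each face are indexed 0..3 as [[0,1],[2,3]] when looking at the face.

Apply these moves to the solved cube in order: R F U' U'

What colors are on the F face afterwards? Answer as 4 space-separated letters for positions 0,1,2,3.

Answer: W B Y Y

Derivation:
After move 1 (R): R=RRRR U=WGWG F=GYGY D=YBYB B=WBWB
After move 2 (F): F=GGYY U=WGOO R=WRGR D=RRYB L=OYOB
After move 3 (U'): U=GOWO F=OYYY R=GGGR B=WRWB L=WBOB
After move 4 (U'): U=OOGW F=WBYY R=OYGR B=GGWB L=WROB
Query: F face = WBYY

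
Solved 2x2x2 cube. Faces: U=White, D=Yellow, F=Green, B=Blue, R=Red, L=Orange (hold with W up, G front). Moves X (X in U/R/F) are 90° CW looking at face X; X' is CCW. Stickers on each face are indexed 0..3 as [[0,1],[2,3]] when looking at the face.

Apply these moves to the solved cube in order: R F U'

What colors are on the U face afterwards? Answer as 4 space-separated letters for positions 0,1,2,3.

Answer: G O W O

Derivation:
After move 1 (R): R=RRRR U=WGWG F=GYGY D=YBYB B=WBWB
After move 2 (F): F=GGYY U=WGOO R=WRGR D=RRYB L=OYOB
After move 3 (U'): U=GOWO F=OYYY R=GGGR B=WRWB L=WBOB
Query: U face = GOWO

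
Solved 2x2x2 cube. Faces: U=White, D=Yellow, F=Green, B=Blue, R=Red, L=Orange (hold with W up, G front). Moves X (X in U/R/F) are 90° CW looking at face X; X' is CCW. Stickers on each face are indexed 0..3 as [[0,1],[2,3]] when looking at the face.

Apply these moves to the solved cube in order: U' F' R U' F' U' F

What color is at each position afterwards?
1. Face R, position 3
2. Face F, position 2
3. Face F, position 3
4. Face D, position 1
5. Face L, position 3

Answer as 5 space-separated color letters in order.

Answer: G O G W W

Derivation:
After move 1 (U'): U=WWWW F=OOGG R=GGRR B=RRBB L=BBOO
After move 2 (F'): F=OGOG U=WWGR R=YGYR D=BOYY L=BWOW
After move 3 (R): R=YYRG U=WGGG F=OOOY D=BBYR B=RRWB
After move 4 (U'): U=GGWG F=BWOY R=OORG B=YYWB L=RROW
After move 5 (F'): F=WYBO U=GGOR R=BOBG D=RWYR L=RGOW
After move 6 (U'): U=GRGO F=RGBO R=WYBG B=BOWB L=YYOW
After move 7 (F): F=BROG U=GRWY R=GYOG D=BWYR L=YROW
Query 1: R[3] = G
Query 2: F[2] = O
Query 3: F[3] = G
Query 4: D[1] = W
Query 5: L[3] = W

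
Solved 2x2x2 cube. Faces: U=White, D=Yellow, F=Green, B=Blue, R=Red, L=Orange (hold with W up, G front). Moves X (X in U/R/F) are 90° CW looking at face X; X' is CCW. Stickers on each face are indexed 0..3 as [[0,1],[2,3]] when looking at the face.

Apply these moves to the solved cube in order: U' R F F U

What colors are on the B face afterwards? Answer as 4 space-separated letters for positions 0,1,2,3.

After move 1 (U'): U=WWWW F=OOGG R=GGRR B=RRBB L=BBOO
After move 2 (R): R=RGRG U=WOWG F=OYGY D=YBYR B=WRWB
After move 3 (F): F=GOYY U=WOOB R=WGGG D=RRYR L=BYOB
After move 4 (F): F=YGYO U=WOBY R=OGBG D=GWYR L=BROR
After move 5 (U): U=BWYO F=OGYO R=WRBG B=BRWB L=YGOR
Query: B face = BRWB

Answer: B R W B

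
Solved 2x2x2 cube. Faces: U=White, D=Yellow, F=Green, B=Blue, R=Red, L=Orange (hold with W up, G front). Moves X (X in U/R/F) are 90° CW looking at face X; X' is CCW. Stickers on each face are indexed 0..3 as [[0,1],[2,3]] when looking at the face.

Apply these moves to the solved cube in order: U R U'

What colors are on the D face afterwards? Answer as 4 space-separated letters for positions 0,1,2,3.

After move 1 (U): U=WWWW F=RRGG R=BBRR B=OOBB L=GGOO
After move 2 (R): R=RBRB U=WRWG F=RYGY D=YBYO B=WOWB
After move 3 (U'): U=RGWW F=GGGY R=RYRB B=RBWB L=WOOO
Query: D face = YBYO

Answer: Y B Y O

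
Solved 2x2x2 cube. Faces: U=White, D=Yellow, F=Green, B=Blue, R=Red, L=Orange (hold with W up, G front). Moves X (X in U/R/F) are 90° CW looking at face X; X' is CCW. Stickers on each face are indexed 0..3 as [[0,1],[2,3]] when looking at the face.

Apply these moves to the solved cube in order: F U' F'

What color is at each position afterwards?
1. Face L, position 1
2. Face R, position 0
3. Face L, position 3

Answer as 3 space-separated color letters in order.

Answer: O R W

Derivation:
After move 1 (F): F=GGGG U=WWOO R=WRWR D=RRYY L=OYOY
After move 2 (U'): U=WOWO F=OYGG R=GGWR B=WRBB L=BBOY
After move 3 (F'): F=YGOG U=WOGW R=RGRR D=BYYY L=BOOW
Query 1: L[1] = O
Query 2: R[0] = R
Query 3: L[3] = W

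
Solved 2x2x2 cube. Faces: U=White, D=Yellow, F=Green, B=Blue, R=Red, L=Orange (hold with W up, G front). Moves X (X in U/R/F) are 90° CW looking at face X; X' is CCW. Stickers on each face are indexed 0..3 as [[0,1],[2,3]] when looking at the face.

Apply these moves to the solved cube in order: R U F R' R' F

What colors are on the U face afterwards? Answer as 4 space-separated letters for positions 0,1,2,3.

After move 1 (R): R=RRRR U=WGWG F=GYGY D=YBYB B=WBWB
After move 2 (U): U=WWGG F=RRGY R=WBRR B=OOWB L=GYOO
After move 3 (F): F=GRYR U=WWOY R=GBGR D=RWYB L=GYOB
After move 4 (R'): R=BRGG U=WWOO F=GWYY D=RRYR B=BOWB
After move 5 (R'): R=RGBG U=WWOB F=GWYO D=RWYY B=RORB
After move 6 (F): F=YGOW U=WWBY R=OGBG D=BRYY L=GROW
Query: U face = WWBY

Answer: W W B Y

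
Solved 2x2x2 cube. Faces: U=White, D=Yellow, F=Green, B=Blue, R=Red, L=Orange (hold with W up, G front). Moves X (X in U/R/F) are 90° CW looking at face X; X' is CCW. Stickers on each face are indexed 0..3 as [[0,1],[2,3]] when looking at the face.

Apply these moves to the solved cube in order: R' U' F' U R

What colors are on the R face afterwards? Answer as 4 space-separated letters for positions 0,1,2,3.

Answer: Y R R R

Derivation:
After move 1 (R'): R=RRRR U=WBWB F=GWGW D=YGYG B=YBYB
After move 2 (U'): U=BBWW F=OOGW R=GWRR B=RRYB L=YBOO
After move 3 (F'): F=OWOG U=BBGR R=GWYR D=BOYG L=YWOW
After move 4 (U): U=GBRB F=GWOG R=RRYR B=YWYB L=OWOW
After move 5 (R): R=YRRR U=GWRG F=GOOG D=BYYY B=BWBB
Query: R face = YRRR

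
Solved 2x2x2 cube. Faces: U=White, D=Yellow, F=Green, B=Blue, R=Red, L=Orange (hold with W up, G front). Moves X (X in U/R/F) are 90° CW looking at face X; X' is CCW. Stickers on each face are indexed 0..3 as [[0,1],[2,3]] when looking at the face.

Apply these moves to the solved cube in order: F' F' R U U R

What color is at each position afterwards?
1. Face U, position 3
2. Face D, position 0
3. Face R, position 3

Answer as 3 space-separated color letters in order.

Answer: Y W R

Derivation:
After move 1 (F'): F=GGGG U=WWRR R=YRYR D=OOYY L=OWOW
After move 2 (F'): F=GGGG U=WWYY R=OROR D=WWYY L=OROR
After move 3 (R): R=OORR U=WGYG F=GWGY D=WBYB B=YBWB
After move 4 (U): U=YWGG F=OOGY R=YBRR B=ORWB L=GWOR
After move 5 (U): U=GYGW F=YBGY R=ORRR B=GWWB L=OOOR
After move 6 (R): R=RORR U=GBGY F=YBGB D=WWYG B=WWYB
Query 1: U[3] = Y
Query 2: D[0] = W
Query 3: R[3] = R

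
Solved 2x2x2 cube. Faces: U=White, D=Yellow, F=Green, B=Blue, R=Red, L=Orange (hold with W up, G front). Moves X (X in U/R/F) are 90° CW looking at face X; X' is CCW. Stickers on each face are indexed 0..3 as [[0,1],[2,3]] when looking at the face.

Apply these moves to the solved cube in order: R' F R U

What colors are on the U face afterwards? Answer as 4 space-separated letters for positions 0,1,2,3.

Answer: O W W G

Derivation:
After move 1 (R'): R=RRRR U=WBWB F=GWGW D=YGYG B=YBYB
After move 2 (F): F=GGWW U=WBOO R=WRBR D=RRYG L=OYOG
After move 3 (R): R=BWRR U=WGOW F=GRWG D=RYYY B=OBBB
After move 4 (U): U=OWWG F=BWWG R=OBRR B=OYBB L=GROG
Query: U face = OWWG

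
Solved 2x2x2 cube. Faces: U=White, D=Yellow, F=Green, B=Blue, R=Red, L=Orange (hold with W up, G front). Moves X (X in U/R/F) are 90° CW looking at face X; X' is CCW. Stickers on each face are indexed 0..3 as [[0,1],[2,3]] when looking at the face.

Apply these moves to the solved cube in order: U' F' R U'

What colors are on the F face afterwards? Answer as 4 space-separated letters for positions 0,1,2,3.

After move 1 (U'): U=WWWW F=OOGG R=GGRR B=RRBB L=BBOO
After move 2 (F'): F=OGOG U=WWGR R=YGYR D=BOYY L=BWOW
After move 3 (R): R=YYRG U=WGGG F=OOOY D=BBYR B=RRWB
After move 4 (U'): U=GGWG F=BWOY R=OORG B=YYWB L=RROW
Query: F face = BWOY

Answer: B W O Y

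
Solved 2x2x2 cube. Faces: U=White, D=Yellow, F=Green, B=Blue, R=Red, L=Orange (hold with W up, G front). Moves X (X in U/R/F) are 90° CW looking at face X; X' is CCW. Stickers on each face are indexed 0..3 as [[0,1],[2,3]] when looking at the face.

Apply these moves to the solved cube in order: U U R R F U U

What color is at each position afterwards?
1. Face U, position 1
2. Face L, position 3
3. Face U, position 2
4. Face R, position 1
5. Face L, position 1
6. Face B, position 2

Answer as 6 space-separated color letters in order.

After move 1 (U): U=WWWW F=RRGG R=BBRR B=OOBB L=GGOO
After move 2 (U): U=WWWW F=BBGG R=OORR B=GGBB L=RROO
After move 3 (R): R=RORO U=WBWG F=BYGY D=YBYG B=WGWB
After move 4 (R): R=RROO U=WYWY F=BBGG D=YWYW B=GGBB
After move 5 (F): F=GBGB U=WYOR R=WRYO D=ORYW L=RYOW
After move 6 (U): U=OWRY F=WRGB R=GGYO B=RYBB L=GBOW
After move 7 (U): U=ROYW F=GGGB R=RYYO B=GBBB L=WROW
Query 1: U[1] = O
Query 2: L[3] = W
Query 3: U[2] = Y
Query 4: R[1] = Y
Query 5: L[1] = R
Query 6: B[2] = B

Answer: O W Y Y R B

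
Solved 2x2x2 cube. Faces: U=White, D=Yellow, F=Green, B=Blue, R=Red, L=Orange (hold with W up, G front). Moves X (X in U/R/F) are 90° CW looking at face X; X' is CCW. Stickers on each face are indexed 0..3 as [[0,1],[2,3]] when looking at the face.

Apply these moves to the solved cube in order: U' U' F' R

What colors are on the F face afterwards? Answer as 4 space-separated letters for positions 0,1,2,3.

After move 1 (U'): U=WWWW F=OOGG R=GGRR B=RRBB L=BBOO
After move 2 (U'): U=WWWW F=BBGG R=OORR B=GGBB L=RROO
After move 3 (F'): F=BGBG U=WWOR R=YOYR D=ROYY L=RWOW
After move 4 (R): R=YYRO U=WGOG F=BOBY D=RBYG B=RGWB
Query: F face = BOBY

Answer: B O B Y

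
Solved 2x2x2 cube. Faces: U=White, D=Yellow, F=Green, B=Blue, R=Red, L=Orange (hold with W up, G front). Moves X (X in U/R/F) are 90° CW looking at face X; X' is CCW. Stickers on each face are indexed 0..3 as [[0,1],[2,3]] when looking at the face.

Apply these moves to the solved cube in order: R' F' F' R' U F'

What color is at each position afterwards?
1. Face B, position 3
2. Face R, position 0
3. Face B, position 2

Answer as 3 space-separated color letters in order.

After move 1 (R'): R=RRRR U=WBWB F=GWGW D=YGYG B=YBYB
After move 2 (F'): F=WWGG U=WBRR R=GRYR D=OOYG L=OBOW
After move 3 (F'): F=WGWG U=WBGY R=OROR D=BWYG L=OROR
After move 4 (R'): R=RROO U=WYGY F=WBWY D=BGYG B=GBWB
After move 5 (U): U=GWYY F=RRWY R=GBOO B=ORWB L=WBOR
After move 6 (F'): F=RYRW U=GWGO R=GBBO D=BRYG L=WYOY
Query 1: B[3] = B
Query 2: R[0] = G
Query 3: B[2] = W

Answer: B G W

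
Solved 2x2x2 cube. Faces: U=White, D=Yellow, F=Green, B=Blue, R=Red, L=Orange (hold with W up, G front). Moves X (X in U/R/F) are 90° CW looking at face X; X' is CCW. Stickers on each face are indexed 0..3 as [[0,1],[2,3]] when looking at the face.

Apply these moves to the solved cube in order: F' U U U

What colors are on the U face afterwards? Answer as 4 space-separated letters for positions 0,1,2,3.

Answer: W R W R

Derivation:
After move 1 (F'): F=GGGG U=WWRR R=YRYR D=OOYY L=OWOW
After move 2 (U): U=RWRW F=YRGG R=BBYR B=OWBB L=GGOW
After move 3 (U): U=RRWW F=BBGG R=OWYR B=GGBB L=YROW
After move 4 (U): U=WRWR F=OWGG R=GGYR B=YRBB L=BBOW
Query: U face = WRWR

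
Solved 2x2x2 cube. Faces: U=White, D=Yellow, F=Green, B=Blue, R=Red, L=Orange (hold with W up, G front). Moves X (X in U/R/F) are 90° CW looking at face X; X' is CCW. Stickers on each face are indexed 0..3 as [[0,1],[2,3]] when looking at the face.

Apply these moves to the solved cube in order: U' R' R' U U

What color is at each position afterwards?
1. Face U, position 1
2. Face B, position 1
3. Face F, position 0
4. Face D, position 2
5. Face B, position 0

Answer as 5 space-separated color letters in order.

After move 1 (U'): U=WWWW F=OOGG R=GGRR B=RRBB L=BBOO
After move 2 (R'): R=GRGR U=WBWR F=OWGW D=YOYG B=YRYB
After move 3 (R'): R=RRGG U=WYWY F=OBGR D=YWYW B=GROB
After move 4 (U): U=WWYY F=RRGR R=GRGG B=BBOB L=OBOO
After move 5 (U): U=YWYW F=GRGR R=BBGG B=OBOB L=RROO
Query 1: U[1] = W
Query 2: B[1] = B
Query 3: F[0] = G
Query 4: D[2] = Y
Query 5: B[0] = O

Answer: W B G Y O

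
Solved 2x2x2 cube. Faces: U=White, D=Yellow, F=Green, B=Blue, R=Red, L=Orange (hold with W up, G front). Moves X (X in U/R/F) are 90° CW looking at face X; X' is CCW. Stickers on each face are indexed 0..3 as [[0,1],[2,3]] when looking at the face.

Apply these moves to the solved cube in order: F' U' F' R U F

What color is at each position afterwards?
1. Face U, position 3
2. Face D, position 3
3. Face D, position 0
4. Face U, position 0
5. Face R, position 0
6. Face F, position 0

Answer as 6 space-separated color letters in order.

Answer: W Y R G G O

Derivation:
After move 1 (F'): F=GGGG U=WWRR R=YRYR D=OOYY L=OWOW
After move 2 (U'): U=WRWR F=OWGG R=GGYR B=YRBB L=BBOW
After move 3 (F'): F=WGOG U=WRGY R=OGOR D=BWYY L=BROW
After move 4 (R): R=OORG U=WGGG F=WWOY D=BBYY B=YRRB
After move 5 (U): U=GWGG F=OOOY R=YRRG B=BRRB L=WWOW
After move 6 (F): F=OOYO U=GWWW R=GRGG D=RYYY L=WBOB
Query 1: U[3] = W
Query 2: D[3] = Y
Query 3: D[0] = R
Query 4: U[0] = G
Query 5: R[0] = G
Query 6: F[0] = O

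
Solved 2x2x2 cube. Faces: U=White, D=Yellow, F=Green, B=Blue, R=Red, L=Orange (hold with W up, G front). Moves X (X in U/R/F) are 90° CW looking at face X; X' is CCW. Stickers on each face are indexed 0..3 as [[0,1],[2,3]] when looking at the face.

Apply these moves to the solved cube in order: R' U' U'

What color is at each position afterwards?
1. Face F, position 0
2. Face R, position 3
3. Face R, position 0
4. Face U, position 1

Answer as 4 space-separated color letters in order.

Answer: Y R O W

Derivation:
After move 1 (R'): R=RRRR U=WBWB F=GWGW D=YGYG B=YBYB
After move 2 (U'): U=BBWW F=OOGW R=GWRR B=RRYB L=YBOO
After move 3 (U'): U=BWBW F=YBGW R=OORR B=GWYB L=RROO
Query 1: F[0] = Y
Query 2: R[3] = R
Query 3: R[0] = O
Query 4: U[1] = W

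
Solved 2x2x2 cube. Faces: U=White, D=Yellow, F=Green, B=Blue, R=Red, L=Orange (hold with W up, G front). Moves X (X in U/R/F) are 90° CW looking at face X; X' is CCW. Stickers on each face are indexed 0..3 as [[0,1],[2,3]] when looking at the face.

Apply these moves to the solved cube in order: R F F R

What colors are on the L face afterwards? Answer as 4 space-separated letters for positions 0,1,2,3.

Answer: O R O R

Derivation:
After move 1 (R): R=RRRR U=WGWG F=GYGY D=YBYB B=WBWB
After move 2 (F): F=GGYY U=WGOO R=WRGR D=RRYB L=OYOB
After move 3 (F): F=YGYG U=WGBY R=OROR D=GWYB L=OROR
After move 4 (R): R=OORR U=WGBG F=YWYB D=GWYW B=YBGB
Query: L face = OROR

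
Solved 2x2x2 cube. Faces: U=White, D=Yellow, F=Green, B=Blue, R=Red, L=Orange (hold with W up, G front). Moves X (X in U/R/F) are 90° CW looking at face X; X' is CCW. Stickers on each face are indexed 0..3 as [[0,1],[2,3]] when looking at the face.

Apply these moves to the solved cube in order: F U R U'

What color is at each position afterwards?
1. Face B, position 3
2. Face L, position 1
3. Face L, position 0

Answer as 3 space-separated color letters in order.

After move 1 (F): F=GGGG U=WWOO R=WRWR D=RRYY L=OYOY
After move 2 (U): U=OWOW F=WRGG R=BBWR B=OYBB L=GGOY
After move 3 (R): R=WBRB U=OROG F=WRGY D=RBYO B=WYWB
After move 4 (U'): U=RGOO F=GGGY R=WRRB B=WBWB L=WYOY
Query 1: B[3] = B
Query 2: L[1] = Y
Query 3: L[0] = W

Answer: B Y W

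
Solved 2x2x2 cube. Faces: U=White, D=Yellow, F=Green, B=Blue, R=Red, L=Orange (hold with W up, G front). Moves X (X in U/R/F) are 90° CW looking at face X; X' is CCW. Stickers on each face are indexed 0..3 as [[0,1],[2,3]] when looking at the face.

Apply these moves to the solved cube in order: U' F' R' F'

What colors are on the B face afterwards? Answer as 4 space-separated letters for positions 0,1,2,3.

After move 1 (U'): U=WWWW F=OOGG R=GGRR B=RRBB L=BBOO
After move 2 (F'): F=OGOG U=WWGR R=YGYR D=BOYY L=BWOW
After move 3 (R'): R=GRYY U=WBGR F=OWOR D=BGYG B=YROB
After move 4 (F'): F=WROO U=WBGY R=GRBY D=WWYG L=BROG
Query: B face = YROB

Answer: Y R O B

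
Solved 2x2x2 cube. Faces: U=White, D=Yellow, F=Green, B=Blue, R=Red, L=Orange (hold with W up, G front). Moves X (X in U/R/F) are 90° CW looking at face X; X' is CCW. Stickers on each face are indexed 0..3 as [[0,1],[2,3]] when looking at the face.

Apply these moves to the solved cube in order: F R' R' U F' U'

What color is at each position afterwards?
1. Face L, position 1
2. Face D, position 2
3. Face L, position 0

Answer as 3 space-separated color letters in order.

Answer: Y Y O

Derivation:
After move 1 (F): F=GGGG U=WWOO R=WRWR D=RRYY L=OYOY
After move 2 (R'): R=RRWW U=WBOB F=GWGO D=RGYG B=YBRB
After move 3 (R'): R=RWRW U=WROY F=GBGB D=RWYO B=GBGB
After move 4 (U): U=OWYR F=RWGB R=GBRW B=OYGB L=GBOY
After move 5 (F'): F=WBRG U=OWGR R=WBRW D=BYYO L=GROY
After move 6 (U'): U=WROG F=GRRG R=WBRW B=WBGB L=OYOY
Query 1: L[1] = Y
Query 2: D[2] = Y
Query 3: L[0] = O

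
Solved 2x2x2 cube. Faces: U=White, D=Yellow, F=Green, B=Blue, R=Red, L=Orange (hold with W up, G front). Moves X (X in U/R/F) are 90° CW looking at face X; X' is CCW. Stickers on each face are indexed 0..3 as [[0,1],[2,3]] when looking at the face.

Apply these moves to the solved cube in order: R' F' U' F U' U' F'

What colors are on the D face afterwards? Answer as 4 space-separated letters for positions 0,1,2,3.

Answer: W O Y G

Derivation:
After move 1 (R'): R=RRRR U=WBWB F=GWGW D=YGYG B=YBYB
After move 2 (F'): F=WWGG U=WBRR R=GRYR D=OOYG L=OBOW
After move 3 (U'): U=BRWR F=OBGG R=WWYR B=GRYB L=YBOW
After move 4 (F): F=GOGB U=BRWB R=WWRR D=YWYG L=YOOO
After move 5 (U'): U=RBBW F=YOGB R=GORR B=WWYB L=GROO
After move 6 (U'): U=BWRB F=GRGB R=YORR B=GOYB L=WWOO
After move 7 (F'): F=RBGG U=BWYR R=WOYR D=WOYG L=WBOR
Query: D face = WOYG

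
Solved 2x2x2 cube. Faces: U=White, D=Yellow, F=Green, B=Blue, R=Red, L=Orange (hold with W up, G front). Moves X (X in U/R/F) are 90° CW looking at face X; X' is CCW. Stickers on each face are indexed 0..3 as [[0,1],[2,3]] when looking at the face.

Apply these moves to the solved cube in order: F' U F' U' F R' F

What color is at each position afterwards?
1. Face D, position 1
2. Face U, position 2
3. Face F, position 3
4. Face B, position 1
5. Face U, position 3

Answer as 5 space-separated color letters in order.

Answer: G W Y B G

Derivation:
After move 1 (F'): F=GGGG U=WWRR R=YRYR D=OOYY L=OWOW
After move 2 (U): U=RWRW F=YRGG R=BBYR B=OWBB L=GGOW
After move 3 (F'): F=RGYG U=RWBY R=OBOR D=GWYY L=GWOR
After move 4 (U'): U=WYRB F=GWYG R=RGOR B=OBBB L=OWOR
After move 5 (F): F=YGGW U=WYRW R=RGBR D=ORYY L=OGOW
After move 6 (R'): R=GRRB U=WBRO F=YYGW D=OGYW B=YBRB
After move 7 (F): F=GYWY U=WBWG R=RROB D=RGYW L=OOOG
Query 1: D[1] = G
Query 2: U[2] = W
Query 3: F[3] = Y
Query 4: B[1] = B
Query 5: U[3] = G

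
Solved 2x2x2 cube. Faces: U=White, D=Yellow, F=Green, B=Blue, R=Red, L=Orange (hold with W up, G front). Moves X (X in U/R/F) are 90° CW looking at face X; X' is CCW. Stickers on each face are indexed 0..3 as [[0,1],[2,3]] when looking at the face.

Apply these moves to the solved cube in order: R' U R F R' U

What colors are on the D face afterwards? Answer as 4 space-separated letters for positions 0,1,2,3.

After move 1 (R'): R=RRRR U=WBWB F=GWGW D=YGYG B=YBYB
After move 2 (U): U=WWBB F=RRGW R=YBRR B=OOYB L=GWOO
After move 3 (R): R=RYRB U=WRBW F=RGGG D=YYYO B=BOWB
After move 4 (F): F=GRGG U=WROW R=BYWB D=RRYO L=GYOY
After move 5 (R'): R=YBBW U=WWOB F=GRGW D=RRYG B=OORB
After move 6 (U): U=OWBW F=YBGW R=OOBW B=GYRB L=GROY
Query: D face = RRYG

Answer: R R Y G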